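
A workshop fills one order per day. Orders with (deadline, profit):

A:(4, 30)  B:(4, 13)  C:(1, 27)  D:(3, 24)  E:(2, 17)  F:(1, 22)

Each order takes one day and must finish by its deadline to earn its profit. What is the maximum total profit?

98

Sort by profit descending; place each in the latest free slot ≤ its deadline.
By profit: A(d4,30), C(d1,27), D(d3,24), F(d1,22), E(d2,17), B(d4,13)
A→slot 4; C→slot 1; D→slot 3; F skipped; E→slot 2; B skipped.
Profit = 27 + 17 + 24 + 30 = 98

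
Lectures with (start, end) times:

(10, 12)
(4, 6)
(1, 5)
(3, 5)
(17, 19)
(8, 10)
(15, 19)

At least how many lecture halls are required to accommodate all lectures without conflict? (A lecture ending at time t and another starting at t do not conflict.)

3

Count concurrent intervals with a sweep; the peak is the room count.
starts: [1, 3, 4, 8, 10, 15, 17]
ends:   [5, 5, 6, 10, 12, 19, 19]
s1→1 s3→2 s4→3  — peak 3.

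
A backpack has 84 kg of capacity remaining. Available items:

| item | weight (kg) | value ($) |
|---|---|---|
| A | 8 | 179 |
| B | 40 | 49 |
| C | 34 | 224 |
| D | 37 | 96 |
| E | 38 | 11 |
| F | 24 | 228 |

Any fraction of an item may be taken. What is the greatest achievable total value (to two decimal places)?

677.70

Sort by value per unit weight and fill in that order.
Ratios (sorted): A 22.38, F 9.50, C 6.59, D 2.59, B 1.23, E 0.29
take A (8 @ 179); take F (24 @ 228); take C (34 @ 224); take 18/37 of D → 46.70. Capacity used 84/84.
Total value = 677.70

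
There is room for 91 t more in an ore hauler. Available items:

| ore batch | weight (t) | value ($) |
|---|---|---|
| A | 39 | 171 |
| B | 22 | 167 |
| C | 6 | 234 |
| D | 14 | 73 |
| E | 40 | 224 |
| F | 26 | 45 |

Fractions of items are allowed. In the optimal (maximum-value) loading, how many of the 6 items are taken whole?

4

Order: C (234/6=39.00) > B (167/22=7.59) > E (224/40=5.60) > D (73/14=5.21) > A (171/39=4.38) > F (45/26=1.73)
Fill: take C (6 @ 234) → take B (22 @ 167) → take E (40 @ 224) → take D (14 @ 73) → take 9/39 of A → 39.46; 91/91 used.
4 item(s) taken whole; one partial (take 9/39 of A).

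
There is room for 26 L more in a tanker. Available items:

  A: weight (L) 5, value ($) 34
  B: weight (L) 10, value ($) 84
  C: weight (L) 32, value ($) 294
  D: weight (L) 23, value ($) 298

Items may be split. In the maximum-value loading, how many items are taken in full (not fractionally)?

Order: D (298/23=12.96) > C (294/32=9.19) > B (84/10=8.40) > A (34/5=6.80)
Fill: take D (23 @ 298) → take 3/32 of C → 27.56; 26/26 used.
1 item(s) taken whole; one partial (take 3/32 of C).

1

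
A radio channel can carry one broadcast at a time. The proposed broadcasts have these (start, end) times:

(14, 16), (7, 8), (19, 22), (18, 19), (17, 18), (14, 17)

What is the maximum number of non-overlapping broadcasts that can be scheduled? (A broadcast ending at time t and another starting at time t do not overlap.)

5

Greedy by earliest finish: after sorting by end time, pick each interval compatible with the last pick.
By end time: (7,8), (14,16), (14,17), (17,18), (18,19), (19,22).
Pick (7,8); next start ≥ 8 → (14,16); next start ≥ 16 → (17,18); next start ≥ 18 → (18,19); next start ≥ 19 → (19,22).
Selected 5 broadcasts.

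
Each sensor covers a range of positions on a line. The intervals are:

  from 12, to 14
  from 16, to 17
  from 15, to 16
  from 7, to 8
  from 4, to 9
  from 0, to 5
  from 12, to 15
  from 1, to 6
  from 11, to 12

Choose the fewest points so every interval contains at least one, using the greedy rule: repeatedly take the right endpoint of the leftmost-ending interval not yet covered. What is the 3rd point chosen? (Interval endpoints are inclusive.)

12

By right end: [0,5]  [1,6]  [7,8]  [4,9]  [11,12]  [12,14]  [12,15]  [15,16]  [16,17]
[0,5] uncovered → point at 5; [7,8] uncovered → point at 8; [11,12] uncovered → point at 12; [15,16] uncovered → point at 16.
Points: 5, 8, 12, 16 (4 total).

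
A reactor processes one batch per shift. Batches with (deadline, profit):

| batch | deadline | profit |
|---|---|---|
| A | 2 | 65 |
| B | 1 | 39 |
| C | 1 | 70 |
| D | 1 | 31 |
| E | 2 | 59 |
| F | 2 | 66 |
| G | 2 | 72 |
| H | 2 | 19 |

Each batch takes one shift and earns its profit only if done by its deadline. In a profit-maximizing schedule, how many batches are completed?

Take jobs in profit order; each goes to the latest open slot no later than its deadline.
By profit: G(d2,72), C(d1,70), F(d2,66), A(d2,65), E(d2,59), B(d1,39), D(d1,31), H(d2,19)
G→slot 2; C→slot 1; F skipped; A skipped; E skipped; B skipped; D skipped; H skipped.
2 of 8 scheduled.

2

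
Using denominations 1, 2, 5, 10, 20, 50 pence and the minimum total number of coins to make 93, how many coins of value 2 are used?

93 − 1×50→43 − 2×20→3 − 1×2→1 − 1×1→0
Count of 2: 1

1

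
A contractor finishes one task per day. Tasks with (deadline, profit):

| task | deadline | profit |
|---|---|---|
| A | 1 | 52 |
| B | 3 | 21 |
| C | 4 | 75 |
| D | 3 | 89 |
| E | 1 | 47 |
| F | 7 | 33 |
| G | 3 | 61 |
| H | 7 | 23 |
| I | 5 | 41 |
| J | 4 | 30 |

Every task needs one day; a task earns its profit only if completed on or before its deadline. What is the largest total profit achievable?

By profit: D(d3,89), C(d4,75), G(d3,61), A(d1,52), E(d1,47), I(d5,41), F(d7,33), J(d4,30), H(d7,23), B(d3,21)
D→slot 3; C→slot 4; G→slot 2; A→slot 1; E skipped; I→slot 5; F→slot 7; J skipped; H→slot 6; B skipped.
Profit = 52 + 61 + 89 + 75 + 41 + 23 + 33 = 374

374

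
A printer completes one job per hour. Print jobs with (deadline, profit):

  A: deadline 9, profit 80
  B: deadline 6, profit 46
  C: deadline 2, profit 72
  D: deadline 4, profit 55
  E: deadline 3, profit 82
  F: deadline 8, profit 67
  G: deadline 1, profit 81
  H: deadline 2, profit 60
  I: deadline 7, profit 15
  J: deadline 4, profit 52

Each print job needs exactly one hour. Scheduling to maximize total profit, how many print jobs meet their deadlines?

8

Sort by profit descending; place each in the latest free slot ≤ its deadline.
Profit order: E=82 G=81 A=80 C=72 F=67 H=60 D=55 J=52 B=46 I=15
Assign: E→slot 3, G→slot 1, A→slot 9, C→slot 2, F→slot 8, H skipped, D→slot 4, J skipped, B→slot 6, I→slot 7.
Slots: [1:G] [2:C] [3:E] [4:D] [6:B] [7:I] [8:F] [9:A]
8 of 10 scheduled.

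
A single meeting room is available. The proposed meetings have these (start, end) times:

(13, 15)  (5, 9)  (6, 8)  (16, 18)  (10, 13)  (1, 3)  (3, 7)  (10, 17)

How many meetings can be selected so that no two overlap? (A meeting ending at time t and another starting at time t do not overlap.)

5

Sort by end time and greedily take each interval whose start is ≥ the last chosen end.
By end time: (1,3), (3,7), (6,8), (5,9), (10,13), (13,15), (10,17), (16,18).
Pick (1,3); next start ≥ 3 → (3,7); next start ≥ 7 → (10,13); next start ≥ 13 → (13,15); next start ≥ 15 → (16,18).
Selected 5 meetings.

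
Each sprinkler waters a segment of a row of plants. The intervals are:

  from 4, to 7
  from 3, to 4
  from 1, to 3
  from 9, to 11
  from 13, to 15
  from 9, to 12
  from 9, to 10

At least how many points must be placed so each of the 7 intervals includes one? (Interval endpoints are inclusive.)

4

Sorted: [1,3] [3,4] [4,7] [9,10] [9,11] [9,12] [13,15]
{[1,3],[3,4]} hit by 3; {[4,7]} hit by 7; {[9,10],[9,11],[9,12]} hit by 10; {[13,15]} hit by 15.
Points: 3, 7, 10, 15 (4 total).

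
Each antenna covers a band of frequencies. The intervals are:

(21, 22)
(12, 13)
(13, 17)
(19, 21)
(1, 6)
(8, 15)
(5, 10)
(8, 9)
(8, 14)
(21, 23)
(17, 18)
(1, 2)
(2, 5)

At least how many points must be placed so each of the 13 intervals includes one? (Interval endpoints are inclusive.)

5

Process intervals by earliest right end; each time one isn't hit yet, stab at its right endpoint.
By right end: [1,2]  [2,5]  [1,6]  [8,9]  [5,10]  [12,13]  [8,14]  [8,15]  [13,17]  [17,18]  [19,21]  [21,22]  [21,23]
[1,2] uncovered → point at 2; [8,9] uncovered → point at 9; [12,13] uncovered → point at 13; [17,18] uncovered → point at 18; [19,21] uncovered → point at 21.
Points: 2, 9, 13, 18, 21 (5 total).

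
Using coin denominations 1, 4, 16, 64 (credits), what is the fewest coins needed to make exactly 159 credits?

9

Use the largest denomination that fits, subtract, and repeat.
159 = 2×64 + 1×16 + 3×4 + 3×1
Total coins = 2 + 1 + 3 + 3 = 9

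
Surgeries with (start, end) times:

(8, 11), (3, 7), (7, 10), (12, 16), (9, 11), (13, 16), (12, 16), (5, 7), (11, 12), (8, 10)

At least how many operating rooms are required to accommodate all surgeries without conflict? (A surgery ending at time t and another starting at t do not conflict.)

4

The answer is the maximum number of intervals overlapping at any instant.
starts: [3, 5, 7, 8, 8, 9, 11, 12, 12, 13]
ends:   [7, 7, 10, 10, 11, 11, 12, 16, 16, 16]
s3→1 s5→2 e7→1 e7→0 s7→1 s8→2 s8→3 s9→4  — peak 4.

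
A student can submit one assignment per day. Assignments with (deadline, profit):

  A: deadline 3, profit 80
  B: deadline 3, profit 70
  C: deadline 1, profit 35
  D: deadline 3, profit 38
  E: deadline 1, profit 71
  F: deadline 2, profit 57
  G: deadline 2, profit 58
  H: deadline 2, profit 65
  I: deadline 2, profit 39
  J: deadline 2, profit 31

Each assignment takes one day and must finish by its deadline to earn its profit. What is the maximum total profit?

Sort by profit descending; place each in the latest free slot ≤ its deadline.
Profit order: A=80 E=71 B=70 H=65 G=58 F=57 I=39 D=38 C=35 J=31
Assign: A→slot 3, E→slot 1, B→slot 2, H skipped, G skipped, F skipped, I skipped, D skipped, C skipped, J skipped.
Slots: [1:E] [2:B] [3:A]
Profit = 71 + 70 + 80 = 221

221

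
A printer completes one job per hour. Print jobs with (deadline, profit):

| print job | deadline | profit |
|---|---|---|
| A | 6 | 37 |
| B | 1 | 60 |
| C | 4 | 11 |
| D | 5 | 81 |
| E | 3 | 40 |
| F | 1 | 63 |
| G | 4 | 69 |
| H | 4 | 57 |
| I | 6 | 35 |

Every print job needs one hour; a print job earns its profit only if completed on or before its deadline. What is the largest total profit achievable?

347

By profit: D(d5,81), G(d4,69), F(d1,63), B(d1,60), H(d4,57), E(d3,40), A(d6,37), I(d6,35), C(d4,11)
D→slot 5; G→slot 4; F→slot 1; B skipped; H→slot 3; E→slot 2; A→slot 6; I skipped; C skipped.
Profit = 63 + 40 + 57 + 69 + 81 + 37 = 347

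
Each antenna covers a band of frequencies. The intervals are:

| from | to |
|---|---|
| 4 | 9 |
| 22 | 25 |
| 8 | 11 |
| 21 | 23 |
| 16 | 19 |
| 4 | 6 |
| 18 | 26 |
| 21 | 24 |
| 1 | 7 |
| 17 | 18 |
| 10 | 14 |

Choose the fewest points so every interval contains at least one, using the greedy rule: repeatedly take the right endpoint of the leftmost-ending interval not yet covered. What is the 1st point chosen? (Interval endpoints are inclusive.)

Process intervals by earliest right end; each time one isn't hit yet, stab at its right endpoint.
By right end: [4,6]  [1,7]  [4,9]  [8,11]  [10,14]  [17,18]  [16,19]  [21,23]  [21,24]  [22,25]  [18,26]
[4,6] uncovered → point at 6; [8,11] uncovered → point at 11; [17,18] uncovered → point at 18; [21,23] uncovered → point at 23.
Points: 6, 11, 18, 23 (4 total).

6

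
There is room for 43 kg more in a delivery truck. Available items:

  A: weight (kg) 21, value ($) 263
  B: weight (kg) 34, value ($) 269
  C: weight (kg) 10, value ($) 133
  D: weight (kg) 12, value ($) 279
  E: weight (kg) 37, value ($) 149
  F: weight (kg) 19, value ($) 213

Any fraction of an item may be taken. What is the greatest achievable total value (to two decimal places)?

Order: D (279/12=23.25) > C (133/10=13.30) > A (263/21=12.52) > F (213/19=11.21) > B (269/34=7.91) > E (149/37=4.03)
Fill: take D (12 @ 279) → take C (10 @ 133) → take A (21 @ 263); 43/43 used.
Total value = 675.00

675.00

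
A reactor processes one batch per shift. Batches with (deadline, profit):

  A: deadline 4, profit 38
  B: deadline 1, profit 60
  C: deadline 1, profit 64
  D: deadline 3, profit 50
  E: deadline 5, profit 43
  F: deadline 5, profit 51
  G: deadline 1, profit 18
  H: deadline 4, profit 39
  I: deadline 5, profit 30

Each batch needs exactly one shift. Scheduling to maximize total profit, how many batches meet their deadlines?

5

By profit: C(d1,64), B(d1,60), F(d5,51), D(d3,50), E(d5,43), H(d4,39), A(d4,38), I(d5,30), G(d1,18)
C→slot 1; B skipped; F→slot 5; D→slot 3; E→slot 4; H→slot 2; A skipped; I skipped; G skipped.
5 of 9 scheduled.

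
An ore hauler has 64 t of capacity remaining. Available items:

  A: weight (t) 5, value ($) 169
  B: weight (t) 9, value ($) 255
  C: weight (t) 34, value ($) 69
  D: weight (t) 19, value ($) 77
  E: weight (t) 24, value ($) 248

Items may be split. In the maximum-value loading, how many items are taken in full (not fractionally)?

Sort by value per unit weight and fill in that order.
Order: A (169/5=33.80) > B (255/9=28.33) > E (248/24=10.33) > D (77/19=4.05) > C (69/34=2.03)
Fill: take A (5 @ 169) → take B (9 @ 255) → take E (24 @ 248) → take D (19 @ 77) → take 7/34 of C → 14.21; 64/64 used.
4 item(s) taken whole; one partial (take 7/34 of C).

4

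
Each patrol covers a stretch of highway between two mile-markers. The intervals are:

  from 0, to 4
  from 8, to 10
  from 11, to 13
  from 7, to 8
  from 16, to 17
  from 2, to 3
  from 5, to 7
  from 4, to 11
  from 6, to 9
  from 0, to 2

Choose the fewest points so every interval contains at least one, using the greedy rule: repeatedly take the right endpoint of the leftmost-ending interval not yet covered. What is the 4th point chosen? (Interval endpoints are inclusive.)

13

Sort by right endpoint; whenever an interval is uncovered, place a point at its right end.
Sorted: [0,2] [2,3] [0,4] [5,7] [7,8] [6,9] [8,10] [4,11] [11,13] [16,17]
{[0,2],[2,3],[0,4]} hit by 2; {[5,7],[7,8],[6,9]} hit by 7; {[8,10],[4,11]} hit by 10; {[11,13]} hit by 13; {[16,17]} hit by 17.
Points: 2, 7, 10, 13, 17 (5 total).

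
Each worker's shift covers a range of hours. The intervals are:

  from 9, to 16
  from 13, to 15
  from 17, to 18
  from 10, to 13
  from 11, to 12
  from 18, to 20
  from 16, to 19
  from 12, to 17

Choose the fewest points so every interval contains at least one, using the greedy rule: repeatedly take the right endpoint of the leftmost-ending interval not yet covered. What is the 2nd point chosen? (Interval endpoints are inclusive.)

15

By right end: [11,12]  [10,13]  [13,15]  [9,16]  [12,17]  [17,18]  [16,19]  [18,20]
[11,12] uncovered → point at 12; [13,15] uncovered → point at 15; [17,18] uncovered → point at 18.
Points: 12, 15, 18 (3 total).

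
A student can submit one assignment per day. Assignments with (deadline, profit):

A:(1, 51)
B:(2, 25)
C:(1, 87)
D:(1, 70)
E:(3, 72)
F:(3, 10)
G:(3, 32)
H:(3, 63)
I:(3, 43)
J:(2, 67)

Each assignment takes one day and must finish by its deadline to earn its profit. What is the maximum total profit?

Profit order: C=87 E=72 D=70 J=67 H=63 A=51 I=43 G=32 B=25 F=10
Assign: C→slot 1, E→slot 3, D skipped, J→slot 2, H skipped, A skipped, I skipped, G skipped, B skipped, F skipped.
Slots: [1:C] [2:J] [3:E]
Profit = 87 + 67 + 72 = 226

226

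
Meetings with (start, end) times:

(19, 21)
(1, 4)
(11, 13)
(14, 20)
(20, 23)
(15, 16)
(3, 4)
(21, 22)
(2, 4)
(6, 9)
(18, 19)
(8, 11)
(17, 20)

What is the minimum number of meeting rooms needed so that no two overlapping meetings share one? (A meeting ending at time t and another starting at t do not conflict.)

3

Count concurrent intervals with a sweep; the peak is the room count.
Events (time:±→running): 1:+→1 2:+→2 3:+→3 … peak 3.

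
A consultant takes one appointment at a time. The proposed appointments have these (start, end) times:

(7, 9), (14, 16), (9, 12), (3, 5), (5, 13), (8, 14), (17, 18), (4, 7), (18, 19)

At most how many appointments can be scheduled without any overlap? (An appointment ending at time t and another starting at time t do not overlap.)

6

By end time: (3,5), (4,7), (7,9), (9,12), (5,13), (8,14), (14,16), (17,18), (18,19).
Pick (3,5); next start ≥ 5 → (7,9); next start ≥ 9 → (9,12); next start ≥ 12 → (14,16); next start ≥ 16 → (17,18); next start ≥ 18 → (18,19).
Selected 6 appointments.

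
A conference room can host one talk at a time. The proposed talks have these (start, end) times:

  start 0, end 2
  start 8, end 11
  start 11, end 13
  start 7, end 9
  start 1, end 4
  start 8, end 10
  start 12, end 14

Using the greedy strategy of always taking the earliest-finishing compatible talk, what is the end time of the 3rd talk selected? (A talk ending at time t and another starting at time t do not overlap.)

Greedy by earliest finish: after sorting by end time, pick each interval compatible with the last pick.
By end time: (0,2), (1,4), (7,9), (8,10), (8,11), (11,13), (12,14).
Pick (0,2); next start ≥ 2 → (7,9); next start ≥ 9 → (11,13).
Selected: (0,2) (7,9) (11,13)

13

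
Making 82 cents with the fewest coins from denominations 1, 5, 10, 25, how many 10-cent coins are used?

0

82 − 3×25→7 − 1×5→2 − 2×1→0
Count of 10: 0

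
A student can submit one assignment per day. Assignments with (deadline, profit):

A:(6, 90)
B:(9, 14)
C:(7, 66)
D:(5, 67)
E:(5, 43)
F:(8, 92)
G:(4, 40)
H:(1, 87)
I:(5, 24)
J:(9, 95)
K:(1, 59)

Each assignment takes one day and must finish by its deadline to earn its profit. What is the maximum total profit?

604

By profit: J(d9,95), F(d8,92), A(d6,90), H(d1,87), D(d5,67), C(d7,66), K(d1,59), E(d5,43), G(d4,40), I(d5,24), B(d9,14)
J→slot 9; F→slot 8; A→slot 6; H→slot 1; D→slot 5; C→slot 7; K skipped; E→slot 4; G→slot 3; I→slot 2; B skipped.
Profit = 87 + 24 + 40 + 43 + 67 + 90 + 66 + 92 + 95 = 604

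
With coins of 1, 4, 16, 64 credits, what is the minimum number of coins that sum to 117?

6

Use the largest denomination that fits, subtract, and repeat.
117 − 1×64→53 − 3×16→5 − 1×4→1 − 1×1→0
Total coins = 1 + 3 + 1 + 1 = 6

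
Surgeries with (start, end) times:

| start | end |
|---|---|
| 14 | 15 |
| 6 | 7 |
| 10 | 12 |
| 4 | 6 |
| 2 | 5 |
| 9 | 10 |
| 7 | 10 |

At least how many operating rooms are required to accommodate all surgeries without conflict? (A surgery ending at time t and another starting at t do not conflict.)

starts: [2, 4, 6, 7, 9, 10, 14]
ends:   [5, 6, 7, 10, 10, 12, 15]
s2→1 s4→2  — peak 2.

2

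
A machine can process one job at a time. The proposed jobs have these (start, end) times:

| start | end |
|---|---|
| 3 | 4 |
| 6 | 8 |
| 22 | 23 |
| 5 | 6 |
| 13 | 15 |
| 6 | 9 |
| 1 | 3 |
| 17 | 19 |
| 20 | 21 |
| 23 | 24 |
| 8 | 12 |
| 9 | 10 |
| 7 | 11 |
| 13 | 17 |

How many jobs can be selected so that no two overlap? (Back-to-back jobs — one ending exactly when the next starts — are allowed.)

By end time: (1,3), (3,4), (5,6), (6,8), (6,9), (9,10), (7,11), (8,12), (13,15), (13,17), (17,19), (20,21), (22,23), (23,24).
Pick (1,3); next start ≥ 3 → (3,4); next start ≥ 4 → (5,6); next start ≥ 6 → (6,8); next start ≥ 8 → (9,10); next start ≥ 10 → (13,15); next start ≥ 15 → (17,19); next start ≥ 19 → (20,21); next start ≥ 21 → (22,23); next start ≥ 23 → (23,24).
Selected 10 jobs.

10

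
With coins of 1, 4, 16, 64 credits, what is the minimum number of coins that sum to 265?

Use the largest denomination that fits, subtract, and repeat.
265 − 4×64→9 − 2×4→1 − 1×1→0
Total coins = 4 + 2 + 1 = 7

7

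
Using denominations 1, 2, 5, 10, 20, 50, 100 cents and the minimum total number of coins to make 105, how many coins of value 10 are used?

105 = 1×100 + 1×5
Count of 10: 0

0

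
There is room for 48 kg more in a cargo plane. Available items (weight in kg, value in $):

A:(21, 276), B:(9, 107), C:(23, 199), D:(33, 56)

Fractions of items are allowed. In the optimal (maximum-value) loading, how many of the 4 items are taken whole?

Sort by value per unit weight and fill in that order.
Ratios (sorted): A 13.14, B 11.89, C 8.65, D 1.70
take A (21 @ 276); take B (9 @ 107); take 18/23 of C → 155.74. Capacity used 48/48.
2 item(s) taken whole; one partial (take 18/23 of C).

2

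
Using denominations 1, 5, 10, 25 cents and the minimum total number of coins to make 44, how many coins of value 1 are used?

Use the largest denomination that fits, subtract, and repeat.
44 − 1×25→19 − 1×10→9 − 1×5→4 − 4×1→0
Count of 1: 4

4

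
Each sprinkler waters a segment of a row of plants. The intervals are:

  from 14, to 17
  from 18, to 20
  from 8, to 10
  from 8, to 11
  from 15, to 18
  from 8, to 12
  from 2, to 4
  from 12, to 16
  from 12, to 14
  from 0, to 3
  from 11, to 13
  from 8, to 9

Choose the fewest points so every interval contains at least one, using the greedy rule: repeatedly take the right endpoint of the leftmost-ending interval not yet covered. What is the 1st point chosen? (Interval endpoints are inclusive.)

3

Sort by right endpoint; whenever an interval is uncovered, place a point at its right end.
By right end: [0,3]  [2,4]  [8,9]  [8,10]  [8,11]  [8,12]  [11,13]  [12,14]  [12,16]  [14,17]  [15,18]  [18,20]
[0,3] uncovered → point at 3; [8,9] uncovered → point at 9; [11,13] uncovered → point at 13; [14,17] uncovered → point at 17; [18,20] uncovered → point at 20.
Points: 3, 9, 13, 17, 20 (5 total).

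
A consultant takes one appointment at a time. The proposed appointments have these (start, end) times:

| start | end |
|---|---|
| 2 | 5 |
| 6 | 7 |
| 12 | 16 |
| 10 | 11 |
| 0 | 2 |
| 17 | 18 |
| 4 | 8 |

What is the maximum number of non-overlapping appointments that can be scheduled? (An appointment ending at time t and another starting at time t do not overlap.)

By end time: (0,2), (2,5), (6,7), (4,8), (10,11), (12,16), (17,18).
Pick (0,2); next start ≥ 2 → (2,5); next start ≥ 5 → (6,7); next start ≥ 7 → (10,11); next start ≥ 11 → (12,16); next start ≥ 16 → (17,18).
Selected 6 appointments.

6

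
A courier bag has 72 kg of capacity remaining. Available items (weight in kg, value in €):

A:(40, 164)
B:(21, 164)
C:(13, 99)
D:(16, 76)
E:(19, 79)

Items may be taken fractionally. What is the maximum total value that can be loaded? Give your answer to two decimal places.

430.30

Ratios (sorted): B 7.81, C 7.62, D 4.75, E 4.16, A 4.10
take B (21 @ 164); take C (13 @ 99); take D (16 @ 76); take E (19 @ 79); take 3/40 of A → 12.30. Capacity used 72/72.
Total value = 430.30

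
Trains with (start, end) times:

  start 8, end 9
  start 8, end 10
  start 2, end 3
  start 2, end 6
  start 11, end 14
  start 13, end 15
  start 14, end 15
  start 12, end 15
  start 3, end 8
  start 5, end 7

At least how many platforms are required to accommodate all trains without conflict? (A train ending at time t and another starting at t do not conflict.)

3

starts: [2, 2, 3, 5, 8, 8, 11, 12, 13, 14]
ends:   [3, 6, 7, 8, 9, 10, 14, 15, 15, 15]
s2→1 s2→2 e3→1 s3→2 s5→3  — peak 3.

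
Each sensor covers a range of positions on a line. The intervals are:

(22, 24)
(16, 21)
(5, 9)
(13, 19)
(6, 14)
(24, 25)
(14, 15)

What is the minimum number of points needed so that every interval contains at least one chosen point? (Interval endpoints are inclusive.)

Sort by right endpoint; whenever an interval is uncovered, place a point at its right end.
By right end: [5,9]  [6,14]  [14,15]  [13,19]  [16,21]  [22,24]  [24,25]
[5,9] uncovered → point at 9; [14,15] uncovered → point at 15; [16,21] uncovered → point at 21; [22,24] uncovered → point at 24.
Points: 9, 15, 21, 24 (4 total).

4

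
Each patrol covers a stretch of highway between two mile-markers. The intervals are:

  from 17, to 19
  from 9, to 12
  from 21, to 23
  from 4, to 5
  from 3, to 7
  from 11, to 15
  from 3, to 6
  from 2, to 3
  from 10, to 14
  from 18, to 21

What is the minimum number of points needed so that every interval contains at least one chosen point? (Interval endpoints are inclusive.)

Sort by right endpoint; whenever an interval is uncovered, place a point at its right end.
Sorted: [2,3] [4,5] [3,6] [3,7] [9,12] [10,14] [11,15] [17,19] [18,21] [21,23]
{[2,3]} hit by 3; {[4,5],[3,6],[3,7]} hit by 5; {[9,12],[10,14],[11,15]} hit by 12; {[17,19],[18,21]} hit by 19; {[21,23]} hit by 23.
Points: 3, 5, 12, 19, 23 (5 total).

5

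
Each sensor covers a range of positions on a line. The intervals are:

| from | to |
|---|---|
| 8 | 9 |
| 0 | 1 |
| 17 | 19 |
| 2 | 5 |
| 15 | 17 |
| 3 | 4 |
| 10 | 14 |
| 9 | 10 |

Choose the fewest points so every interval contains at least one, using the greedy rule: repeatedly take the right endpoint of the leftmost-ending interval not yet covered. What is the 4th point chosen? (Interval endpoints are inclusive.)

14

Process intervals by earliest right end; each time one isn't hit yet, stab at its right endpoint.
By right end: [0,1]  [3,4]  [2,5]  [8,9]  [9,10]  [10,14]  [15,17]  [17,19]
[0,1] uncovered → point at 1; [3,4] uncovered → point at 4; [8,9] uncovered → point at 9; [10,14] uncovered → point at 14; [15,17] uncovered → point at 17.
Points: 1, 4, 9, 14, 17 (5 total).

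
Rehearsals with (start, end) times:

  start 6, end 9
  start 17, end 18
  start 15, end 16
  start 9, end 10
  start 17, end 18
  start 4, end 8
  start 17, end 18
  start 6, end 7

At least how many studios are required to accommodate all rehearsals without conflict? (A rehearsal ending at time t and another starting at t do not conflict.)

Events (time:±→running): 4:+→1 6:+→2 6:+→3 … peak 3.

3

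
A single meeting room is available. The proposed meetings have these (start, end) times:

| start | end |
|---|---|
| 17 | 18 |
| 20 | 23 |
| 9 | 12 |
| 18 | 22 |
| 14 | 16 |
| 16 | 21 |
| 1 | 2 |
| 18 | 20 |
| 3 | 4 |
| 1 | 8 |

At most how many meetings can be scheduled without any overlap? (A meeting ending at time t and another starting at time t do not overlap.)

Greedy by earliest finish: after sorting by end time, pick each interval compatible with the last pick.
By end time: (1,2), (3,4), (1,8), (9,12), (14,16), (17,18), (18,20), (16,21), (18,22), (20,23).
Pick (1,2); next start ≥ 2 → (3,4); next start ≥ 4 → (9,12); next start ≥ 12 → (14,16); next start ≥ 16 → (17,18); next start ≥ 18 → (18,20); next start ≥ 20 → (20,23).
Selected 7 meetings.

7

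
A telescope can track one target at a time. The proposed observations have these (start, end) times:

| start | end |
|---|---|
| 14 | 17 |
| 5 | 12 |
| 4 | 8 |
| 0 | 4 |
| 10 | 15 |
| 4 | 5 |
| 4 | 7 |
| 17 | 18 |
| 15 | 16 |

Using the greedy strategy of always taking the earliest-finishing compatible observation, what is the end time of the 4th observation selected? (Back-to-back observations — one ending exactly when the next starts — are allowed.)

Sort by end time and greedily take each interval whose start is ≥ the last chosen end.
By end time: (0,4), (4,5), (4,7), (4,8), (5,12), (10,15), (15,16), (14,17), (17,18).
Pick (0,4); next start ≥ 4 → (4,5); next start ≥ 5 → (5,12); next start ≥ 12 → (15,16); next start ≥ 16 → (17,18).
Selected: (0,4) (4,5) (5,12) (15,16) (17,18)

16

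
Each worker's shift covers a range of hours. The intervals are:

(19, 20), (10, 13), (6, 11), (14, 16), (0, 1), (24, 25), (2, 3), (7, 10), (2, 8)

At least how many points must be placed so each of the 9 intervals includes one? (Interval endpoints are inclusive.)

6

Sort by right endpoint; whenever an interval is uncovered, place a point at its right end.
Sorted: [0,1] [2,3] [2,8] [7,10] [6,11] [10,13] [14,16] [19,20] [24,25]
{[0,1]} hit by 1; {[2,3],[2,8]} hit by 3; {[7,10],[6,11],[10,13]} hit by 10; {[14,16]} hit by 16; {[19,20]} hit by 20; {[24,25]} hit by 25.
Points: 1, 3, 10, 16, 20, 25 (6 total).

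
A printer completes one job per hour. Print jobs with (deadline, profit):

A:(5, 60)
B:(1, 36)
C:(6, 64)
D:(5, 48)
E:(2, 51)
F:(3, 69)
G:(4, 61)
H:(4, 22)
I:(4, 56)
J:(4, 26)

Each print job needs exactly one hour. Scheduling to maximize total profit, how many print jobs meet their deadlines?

6

By profit: F(d3,69), C(d6,64), G(d4,61), A(d5,60), I(d4,56), E(d2,51), D(d5,48), B(d1,36), J(d4,26), H(d4,22)
F→slot 3; C→slot 6; G→slot 4; A→slot 5; I→slot 2; E→slot 1; D skipped; B skipped; J skipped; H skipped.
6 of 10 scheduled.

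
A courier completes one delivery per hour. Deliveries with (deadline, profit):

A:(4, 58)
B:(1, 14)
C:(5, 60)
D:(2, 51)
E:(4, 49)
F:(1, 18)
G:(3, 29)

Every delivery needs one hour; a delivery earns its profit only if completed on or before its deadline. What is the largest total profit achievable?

247

Take jobs in profit order; each goes to the latest open slot no later than its deadline.
By profit: C(d5,60), A(d4,58), D(d2,51), E(d4,49), G(d3,29), F(d1,18), B(d1,14)
C→slot 5; A→slot 4; D→slot 2; E→slot 3; G→slot 1; F skipped; B skipped.
Profit = 29 + 51 + 49 + 58 + 60 = 247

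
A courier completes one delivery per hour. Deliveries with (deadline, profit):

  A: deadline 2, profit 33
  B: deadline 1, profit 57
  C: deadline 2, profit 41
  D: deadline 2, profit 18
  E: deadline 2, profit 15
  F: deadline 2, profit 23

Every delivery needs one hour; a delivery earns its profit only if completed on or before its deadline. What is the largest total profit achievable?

98

Take jobs in profit order; each goes to the latest open slot no later than its deadline.
Profit order: B=57 C=41 A=33 F=23 D=18 E=15
Assign: B→slot 1, C→slot 2, A skipped, F skipped, D skipped, E skipped.
Slots: [1:B] [2:C]
Profit = 57 + 41 = 98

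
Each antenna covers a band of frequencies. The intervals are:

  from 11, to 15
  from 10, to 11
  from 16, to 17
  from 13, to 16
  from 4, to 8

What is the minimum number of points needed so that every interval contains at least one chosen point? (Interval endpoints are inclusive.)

Process intervals by earliest right end; each time one isn't hit yet, stab at its right endpoint.
Sorted: [4,8] [10,11] [11,15] [13,16] [16,17]
{[4,8]} hit by 8; {[10,11],[11,15]} hit by 11; {[13,16],[16,17]} hit by 16.
Points: 8, 11, 16 (3 total).

3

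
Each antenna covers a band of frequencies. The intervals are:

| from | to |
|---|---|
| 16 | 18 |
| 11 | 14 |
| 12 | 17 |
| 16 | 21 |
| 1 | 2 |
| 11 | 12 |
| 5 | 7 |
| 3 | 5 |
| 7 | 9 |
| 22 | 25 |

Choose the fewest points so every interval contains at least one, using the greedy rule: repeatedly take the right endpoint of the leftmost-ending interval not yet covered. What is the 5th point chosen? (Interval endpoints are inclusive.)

18

By right end: [1,2]  [3,5]  [5,7]  [7,9]  [11,12]  [11,14]  [12,17]  [16,18]  [16,21]  [22,25]
[1,2] uncovered → point at 2; [3,5] uncovered → point at 5; [7,9] uncovered → point at 9; [11,12] uncovered → point at 12; [16,18] uncovered → point at 18; [22,25] uncovered → point at 25.
Points: 2, 5, 9, 12, 18, 25 (6 total).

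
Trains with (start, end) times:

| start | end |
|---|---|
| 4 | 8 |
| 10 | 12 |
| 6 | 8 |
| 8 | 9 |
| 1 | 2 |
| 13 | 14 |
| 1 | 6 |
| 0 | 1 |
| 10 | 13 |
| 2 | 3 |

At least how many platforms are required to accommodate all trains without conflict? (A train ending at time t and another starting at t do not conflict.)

The answer is the maximum number of intervals overlapping at any instant.
Events (time:±→running): 0:+→1 1:-→0 1:+→1 1:+→2 … peak 2.

2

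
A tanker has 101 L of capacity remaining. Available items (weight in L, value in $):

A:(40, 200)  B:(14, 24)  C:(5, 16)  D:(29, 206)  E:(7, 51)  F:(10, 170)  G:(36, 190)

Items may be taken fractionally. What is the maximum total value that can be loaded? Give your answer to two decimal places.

Greedy by value/weight ratio, highest first.
Order: F (170/10=17.00) > E (51/7=7.29) > D (206/29=7.10) > G (190/36=5.28) > A (200/40=5.00) > C (16/5=3.20) > B (24/14=1.71)
Fill: take F (10 @ 170) → take E (7 @ 51) → take D (29 @ 206) → take G (36 @ 190) → take 19/40 of A → 95.00; 101/101 used.
Total value = 712.00

712.00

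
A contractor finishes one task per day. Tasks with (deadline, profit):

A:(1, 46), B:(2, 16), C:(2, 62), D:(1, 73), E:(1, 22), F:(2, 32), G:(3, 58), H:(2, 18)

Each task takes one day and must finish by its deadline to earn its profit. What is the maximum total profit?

193

Sort by profit descending; place each in the latest free slot ≤ its deadline.
Profit order: D=73 C=62 G=58 A=46 F=32 E=22 H=18 B=16
Assign: D→slot 1, C→slot 2, G→slot 3, A skipped, F skipped, E skipped, H skipped, B skipped.
Slots: [1:D] [2:C] [3:G]
Profit = 73 + 62 + 58 = 193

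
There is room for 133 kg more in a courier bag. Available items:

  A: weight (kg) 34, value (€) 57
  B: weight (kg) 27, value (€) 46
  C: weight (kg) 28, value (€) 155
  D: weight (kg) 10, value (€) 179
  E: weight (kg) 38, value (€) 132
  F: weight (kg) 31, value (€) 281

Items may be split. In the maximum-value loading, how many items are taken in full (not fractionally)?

4

Order: D (179/10=17.90) > F (281/31=9.06) > C (155/28=5.54) > E (132/38=3.47) > B (46/27=1.70) > A (57/34=1.68)
Fill: take D (10 @ 179) → take F (31 @ 281) → take C (28 @ 155) → take E (38 @ 132) → take 26/27 of B → 44.30; 133/133 used.
4 item(s) taken whole; one partial (take 26/27 of B).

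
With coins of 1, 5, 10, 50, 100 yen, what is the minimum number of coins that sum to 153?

153 − 1×100→53 − 1×50→3 − 3×1→0
Total coins = 1 + 1 + 3 = 5

5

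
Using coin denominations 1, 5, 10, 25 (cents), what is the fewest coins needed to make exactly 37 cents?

4

Use the largest denomination that fits, subtract, and repeat.
37 = 1×25 + 1×10 + 2×1
Total coins = 1 + 1 + 2 = 4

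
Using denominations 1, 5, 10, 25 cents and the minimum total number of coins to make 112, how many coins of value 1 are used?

Use the largest denomination that fits, subtract, and repeat.
112 − 4×25→12 − 1×10→2 − 2×1→0
Count of 1: 2

2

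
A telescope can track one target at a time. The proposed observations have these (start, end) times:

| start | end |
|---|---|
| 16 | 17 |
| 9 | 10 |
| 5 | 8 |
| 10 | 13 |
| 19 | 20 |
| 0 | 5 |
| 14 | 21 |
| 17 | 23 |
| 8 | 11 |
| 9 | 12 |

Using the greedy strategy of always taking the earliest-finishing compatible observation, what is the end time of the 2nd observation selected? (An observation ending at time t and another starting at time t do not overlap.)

Order by finish time; keep every interval that doesn't clash with the previous kept one.
Sorted by end: (0,5)  (5,8)  (9,10)  (8,11)  (9,12)  (10,13)  (16,17)  (19,20)  (14,21)  (17,23)
take (0,5); take (5,8); take (9,10); take (10,13); take (16,17); take (19,20); skip (14,21).
Selected: (0,5) (5,8) (9,10) (10,13) (16,17) (19,20)

8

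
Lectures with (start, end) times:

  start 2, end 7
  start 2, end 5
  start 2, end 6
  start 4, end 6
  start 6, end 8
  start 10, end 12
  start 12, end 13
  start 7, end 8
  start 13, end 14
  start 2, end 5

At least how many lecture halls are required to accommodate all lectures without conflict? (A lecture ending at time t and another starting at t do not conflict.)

5

Events (time:±→running): 2:+→1 2:+→2 2:+→3 2:+→4 4:+→5 … peak 5.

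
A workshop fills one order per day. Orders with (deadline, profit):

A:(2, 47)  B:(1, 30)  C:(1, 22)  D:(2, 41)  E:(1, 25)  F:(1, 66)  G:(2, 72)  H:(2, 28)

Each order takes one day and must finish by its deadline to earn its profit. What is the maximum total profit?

138

Take jobs in profit order; each goes to the latest open slot no later than its deadline.
Profit order: G=72 F=66 A=47 D=41 B=30 H=28 E=25 C=22
Assign: G→slot 2, F→slot 1, A skipped, D skipped, B skipped, H skipped, E skipped, C skipped.
Slots: [1:F] [2:G]
Profit = 66 + 72 = 138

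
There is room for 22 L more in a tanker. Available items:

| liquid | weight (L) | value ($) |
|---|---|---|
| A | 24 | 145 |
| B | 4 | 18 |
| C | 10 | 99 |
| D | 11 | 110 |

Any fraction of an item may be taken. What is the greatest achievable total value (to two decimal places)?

Sort by value per unit weight and fill in that order.
Order: D (110/11=10.00) > C (99/10=9.90) > A (145/24=6.04) > B (18/4=4.50)
Fill: take D (11 @ 110) → take C (10 @ 99) → take 1/24 of A → 6.04; 22/22 used.
Total value = 215.04

215.04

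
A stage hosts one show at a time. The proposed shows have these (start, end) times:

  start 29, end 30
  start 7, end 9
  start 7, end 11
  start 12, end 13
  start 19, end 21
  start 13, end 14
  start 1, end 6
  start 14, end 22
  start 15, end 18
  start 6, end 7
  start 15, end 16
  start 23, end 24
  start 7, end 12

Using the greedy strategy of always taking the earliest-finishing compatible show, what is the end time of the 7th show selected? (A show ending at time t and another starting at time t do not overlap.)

21

Sort by end time and greedily take each interval whose start is ≥ the last chosen end.
By end time: (1,6), (6,7), (7,9), (7,11), (7,12), (12,13), (13,14), (15,16), (15,18), (19,21), (14,22), (23,24), (29,30).
Pick (1,6); next start ≥ 6 → (6,7); next start ≥ 7 → (7,9); next start ≥ 9 → (12,13); next start ≥ 13 → (13,14); next start ≥ 14 → (15,16); next start ≥ 16 → (19,21); next start ≥ 21 → (23,24); next start ≥ 24 → (29,30).
Selected: (1,6) (6,7) (7,9) (12,13) (13,14) (15,16) (19,21) (23,24) (29,30)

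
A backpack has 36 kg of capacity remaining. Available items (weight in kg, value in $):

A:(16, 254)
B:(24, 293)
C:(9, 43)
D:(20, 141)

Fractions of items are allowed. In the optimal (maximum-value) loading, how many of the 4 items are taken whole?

Greedy by value/weight ratio, highest first.
Order: A (254/16=15.88) > B (293/24=12.21) > D (141/20=7.05) > C (43/9=4.78)
Fill: take A (16 @ 254) → take 20/24 of B → 244.17; 36/36 used.
1 item(s) taken whole; one partial (take 20/24 of B).

1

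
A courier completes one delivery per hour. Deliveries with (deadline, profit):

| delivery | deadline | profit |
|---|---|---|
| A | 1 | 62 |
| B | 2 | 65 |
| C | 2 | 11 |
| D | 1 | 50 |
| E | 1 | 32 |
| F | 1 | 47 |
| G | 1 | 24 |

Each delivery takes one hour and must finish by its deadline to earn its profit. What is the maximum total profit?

127

Take jobs in profit order; each goes to the latest open slot no later than its deadline.
Profit order: B=65 A=62 D=50 F=47 E=32 G=24 C=11
Assign: B→slot 2, A→slot 1, D skipped, F skipped, E skipped, G skipped, C skipped.
Slots: [1:A] [2:B]
Profit = 62 + 65 = 127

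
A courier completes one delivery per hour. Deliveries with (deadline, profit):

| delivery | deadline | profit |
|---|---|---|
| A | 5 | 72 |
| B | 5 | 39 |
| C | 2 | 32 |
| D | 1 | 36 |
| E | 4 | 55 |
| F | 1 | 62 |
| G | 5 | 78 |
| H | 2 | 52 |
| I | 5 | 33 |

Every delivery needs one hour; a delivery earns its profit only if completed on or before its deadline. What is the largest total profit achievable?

Sort by profit descending; place each in the latest free slot ≤ its deadline.
Profit order: G=78 A=72 F=62 E=55 H=52 B=39 D=36 I=33 C=32
Assign: G→slot 5, A→slot 4, F→slot 1, E→slot 3, H→slot 2, B skipped, D skipped, I skipped, C skipped.
Slots: [1:F] [2:H] [3:E] [4:A] [5:G]
Profit = 62 + 52 + 55 + 72 + 78 = 319

319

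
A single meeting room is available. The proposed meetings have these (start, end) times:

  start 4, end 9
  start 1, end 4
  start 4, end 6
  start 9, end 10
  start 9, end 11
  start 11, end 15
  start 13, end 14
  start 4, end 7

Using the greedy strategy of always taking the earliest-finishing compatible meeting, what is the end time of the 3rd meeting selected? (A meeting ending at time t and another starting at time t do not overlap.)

10

By end time: (1,4), (4,6), (4,7), (4,9), (9,10), (9,11), (13,14), (11,15).
Pick (1,4); next start ≥ 4 → (4,6); next start ≥ 6 → (9,10); next start ≥ 10 → (13,14).
Selected: (1,4) (4,6) (9,10) (13,14)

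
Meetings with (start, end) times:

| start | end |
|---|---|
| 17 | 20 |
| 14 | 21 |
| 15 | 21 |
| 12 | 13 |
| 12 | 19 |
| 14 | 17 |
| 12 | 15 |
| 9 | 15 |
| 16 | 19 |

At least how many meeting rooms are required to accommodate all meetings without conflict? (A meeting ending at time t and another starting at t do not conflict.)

The answer is the maximum number of intervals overlapping at any instant.
Events (time:±→running): 9:+→1 12:+→2 12:+→3 12:+→4 13:-→3 14:+→4 14:+→5 … peak 5.

5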